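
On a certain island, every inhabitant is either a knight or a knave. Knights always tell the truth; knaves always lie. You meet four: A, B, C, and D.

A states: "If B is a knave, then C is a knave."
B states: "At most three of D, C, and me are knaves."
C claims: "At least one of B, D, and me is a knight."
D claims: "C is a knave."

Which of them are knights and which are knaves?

A: knight, B: knight, C: knight, D: knave

Regardless of anyone's role, B's statement is true, so B is a knight.
With that fixed, C's statement is true, so C is a knight.
With that fixed, D's statement is false, so D is a knave.
With that fixed, A's statement is true, so A is a knight.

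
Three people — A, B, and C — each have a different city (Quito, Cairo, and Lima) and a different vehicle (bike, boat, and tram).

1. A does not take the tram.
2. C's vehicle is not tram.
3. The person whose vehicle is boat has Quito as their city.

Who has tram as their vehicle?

Clue 1 rules out A for the one with vehicle tram.
With clues 1–2, C is impossible for the one with vehicle tram.
That leaves B.

B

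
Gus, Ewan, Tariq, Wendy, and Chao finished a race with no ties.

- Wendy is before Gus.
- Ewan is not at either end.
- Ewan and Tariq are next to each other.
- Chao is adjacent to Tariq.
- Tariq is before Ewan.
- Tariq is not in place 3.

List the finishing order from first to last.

Chao, Tariq, Ewan, Wendy, Gus

From clue 1: Gus is in {2,3,4,5}.
From clues 1–2: Ewan is in {2,3,4}.
From clues 1–4: Gus is in {2,5}.
From clues 1–5: Gus → place 5.
From clues 1–6: Chao → place 1, Tariq → place 2, Ewan → place 3, Wendy → place 4.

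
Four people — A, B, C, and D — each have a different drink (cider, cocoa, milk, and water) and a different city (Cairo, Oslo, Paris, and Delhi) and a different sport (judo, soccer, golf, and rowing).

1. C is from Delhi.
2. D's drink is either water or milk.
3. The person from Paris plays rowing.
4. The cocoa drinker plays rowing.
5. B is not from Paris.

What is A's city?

Paris

Clue 1 rules out Delhi for A's city.
With clues 1–5, Cairo and Oslo are impossible for A's city.
That leaves Paris.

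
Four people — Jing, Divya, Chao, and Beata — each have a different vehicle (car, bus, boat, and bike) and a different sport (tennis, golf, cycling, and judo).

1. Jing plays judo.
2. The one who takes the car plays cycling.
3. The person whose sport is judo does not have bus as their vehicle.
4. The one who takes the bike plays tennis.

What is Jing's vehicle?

boat

With clues 1–2, car is impossible for Jing's vehicle.
With clues 1–3, bus is impossible for Jing's vehicle.
With clues 1–4, bike is impossible for Jing's vehicle.
That leaves boat.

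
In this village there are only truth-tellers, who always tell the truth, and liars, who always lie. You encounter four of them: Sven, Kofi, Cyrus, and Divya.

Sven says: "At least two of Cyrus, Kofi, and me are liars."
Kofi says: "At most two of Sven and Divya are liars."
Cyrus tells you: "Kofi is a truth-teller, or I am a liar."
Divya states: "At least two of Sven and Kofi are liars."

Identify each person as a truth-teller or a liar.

Regardless of anyone's role, Kofi's statement is true, so Kofi is a truth-teller.
With that fixed, Cyrus's statement is true, so Cyrus is a truth-teller.
With that fixed, Divya's statement is false, so Divya is a liar.
With that fixed, Sven's statement is false, so Sven is a liar.

Sven: liar, Kofi: truth-teller, Cyrus: truth-teller, Divya: liar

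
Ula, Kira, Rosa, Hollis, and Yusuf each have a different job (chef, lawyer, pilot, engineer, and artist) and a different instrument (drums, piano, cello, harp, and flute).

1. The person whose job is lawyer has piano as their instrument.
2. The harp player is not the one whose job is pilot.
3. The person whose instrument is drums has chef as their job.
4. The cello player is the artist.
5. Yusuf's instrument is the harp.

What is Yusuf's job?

engineer

With clues 1–5, artist, chef, lawyer, and pilot are impossible for Yusuf's job.
That leaves engineer.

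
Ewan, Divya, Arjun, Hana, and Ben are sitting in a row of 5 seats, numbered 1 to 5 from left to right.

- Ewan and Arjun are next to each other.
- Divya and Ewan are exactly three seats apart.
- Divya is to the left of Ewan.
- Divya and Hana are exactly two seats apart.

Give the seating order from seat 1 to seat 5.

Divya, Ben, Hana, Ewan, Arjun

From clues 1–2: Ewan is in {1,2,4,5}.
From clues 1–3: Ewan is in {4,5}.
From clues 1–4: Divya → seat 1, Ben → seat 2, Hana → seat 3, Ewan → seat 4, Arjun → seat 5.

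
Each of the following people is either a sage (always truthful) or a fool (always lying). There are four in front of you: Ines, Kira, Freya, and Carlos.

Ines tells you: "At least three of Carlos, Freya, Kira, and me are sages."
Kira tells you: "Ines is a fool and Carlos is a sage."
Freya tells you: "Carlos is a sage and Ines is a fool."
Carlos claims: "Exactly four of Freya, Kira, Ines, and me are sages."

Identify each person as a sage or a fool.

Ines: fool, Kira: fool, Freya: fool, Carlos: fool

Consider Ines. Suppose Ines is a sage.
Then no assignment of the remaining roles makes every statement match its speaker's type — contradiction.
So Ines is a fool.
With that fixed, Carlos's statement is false, so Carlos is a fool.
With that fixed, Kira's statement is false, so Kira is a fool.
With that fixed, Freya's statement is false, so Freya is a fool.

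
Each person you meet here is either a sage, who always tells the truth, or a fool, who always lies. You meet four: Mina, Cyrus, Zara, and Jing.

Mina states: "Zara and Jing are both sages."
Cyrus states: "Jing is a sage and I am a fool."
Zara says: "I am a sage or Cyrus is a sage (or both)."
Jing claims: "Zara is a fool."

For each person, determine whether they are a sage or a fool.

Consider Mina. Suppose Mina is a sage.
Then no assignment of the remaining roles makes every statement match its speaker's type — contradiction.
So Mina is a fool.
Consider Cyrus. Suppose Cyrus is a sage.
Then Cyrus's own statement would have to be true, but it can't be — contradiction.
So Cyrus is a fool.
Consider Zara. Suppose Zara is a fool.
Then no assignment of the remaining roles makes every statement match its speaker's type — contradiction.
So Zara is a sage.
With that fixed, Jing's statement is false, so Jing is a fool.

Mina: fool, Cyrus: fool, Zara: sage, Jing: fool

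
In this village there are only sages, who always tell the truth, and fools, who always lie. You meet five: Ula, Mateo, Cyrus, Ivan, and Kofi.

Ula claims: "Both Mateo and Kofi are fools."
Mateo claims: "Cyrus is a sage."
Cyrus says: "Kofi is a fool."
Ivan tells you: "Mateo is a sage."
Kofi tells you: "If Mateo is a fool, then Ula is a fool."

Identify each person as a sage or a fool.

Consider Ula. Suppose Ula is a sage.
Then no assignment of the remaining roles makes every statement match its speaker's type — contradiction.
So Ula is a fool.
With that fixed, Kofi's statement is true, so Kofi is a sage.
With that fixed, Cyrus's statement is false, so Cyrus is a fool.
With that fixed, Mateo's statement is false, so Mateo is a fool.
With that fixed, Ivan's statement is false, so Ivan is a fool.

Ula: fool, Mateo: fool, Cyrus: fool, Ivan: fool, Kofi: sage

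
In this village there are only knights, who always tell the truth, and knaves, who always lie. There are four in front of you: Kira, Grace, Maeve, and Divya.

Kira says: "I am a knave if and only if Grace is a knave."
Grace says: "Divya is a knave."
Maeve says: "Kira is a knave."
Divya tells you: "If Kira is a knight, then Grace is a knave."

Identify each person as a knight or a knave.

Consider Kira. Suppose Kira is a knave.
Then no assignment of the remaining roles makes every statement match its speaker's type — contradiction.
So Kira is a knight.
With that fixed, Maeve's statement is false, so Maeve is a knave.
Consider Grace. Suppose Grace is a knave.
Then Kira's statement comes out false, contradicting Kira being a knight.
So Grace is a knight.
With that fixed, Divya's statement is false, so Divya is a knave.

Kira: knight, Grace: knight, Maeve: knave, Divya: knave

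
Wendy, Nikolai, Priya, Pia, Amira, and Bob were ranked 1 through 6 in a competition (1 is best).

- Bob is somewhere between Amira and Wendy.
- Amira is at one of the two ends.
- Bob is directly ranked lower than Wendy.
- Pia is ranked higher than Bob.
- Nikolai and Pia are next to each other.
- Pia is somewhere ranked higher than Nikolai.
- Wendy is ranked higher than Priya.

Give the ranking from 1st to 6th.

Pia, Nikolai, Wendy, Bob, Priya, Amira

From clue 1: Bob is in {2,3,4,5}.
From clues 1–2: Amira is in {1,6}.
From clues 1–3: Amira → rank 6.
From clues 1–4: Wendy is in {2,3,4}.
From clues 1–5: Wendy is in {3,4}.
From clues 1–7: Pia → rank 1, Nikolai → rank 2, Wendy → rank 3, Bob → rank 4, Priya → rank 5.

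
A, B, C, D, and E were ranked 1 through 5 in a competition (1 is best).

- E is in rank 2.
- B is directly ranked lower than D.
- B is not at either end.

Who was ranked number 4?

With clue 1, E is ruled out for rank 4.
With clues 1–2, A and C are ruled out for rank 4.
With clues 1–3, D is ruled out for rank 4.
So rank 4 is B.

B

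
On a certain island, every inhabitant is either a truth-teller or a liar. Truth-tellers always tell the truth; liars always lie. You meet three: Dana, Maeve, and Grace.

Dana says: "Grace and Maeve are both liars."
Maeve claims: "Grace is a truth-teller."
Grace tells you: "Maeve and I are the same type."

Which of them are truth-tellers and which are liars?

Dana: liar, Maeve: truth-teller, Grace: truth-teller

Consider Dana. Suppose Dana is a truth-teller.
Then no assignment of the remaining roles makes every statement match its speaker's type — contradiction.
So Dana is a liar.
Consider Maeve. Suppose Maeve is a liar.
Then whichever role Grace has, Grace's statement has the wrong truth value — contradiction.
So Maeve is a truth-teller.
Consider Grace. Suppose Grace is a liar.
Then Maeve's statement comes out false, contradicting Maeve being a truth-teller.
So Grace is a truth-teller.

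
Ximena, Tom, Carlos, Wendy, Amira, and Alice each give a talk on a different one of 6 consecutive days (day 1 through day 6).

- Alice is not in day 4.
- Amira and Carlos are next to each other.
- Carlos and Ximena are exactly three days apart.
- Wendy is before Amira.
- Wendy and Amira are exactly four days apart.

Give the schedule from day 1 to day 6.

Wendy, Alice, Ximena, Tom, Amira, Carlos

From clue 1: Alice is in {1,2,3,5,6}.
From clues 1–4: Wendy is in {1,2,3,4}.
From clues 1–5: Wendy → day 1, Alice → day 2, Ximena → day 3, Tom → day 4, Amira → day 5, Carlos → day 6.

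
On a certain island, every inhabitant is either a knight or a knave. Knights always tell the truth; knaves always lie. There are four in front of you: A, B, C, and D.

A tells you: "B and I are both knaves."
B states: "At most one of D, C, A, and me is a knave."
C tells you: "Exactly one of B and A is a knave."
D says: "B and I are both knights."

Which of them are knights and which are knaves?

Consider A. Suppose A is a knight.
Then A's own statement would have to be true, but it can't be — contradiction.
So A is a knave.
Consider B. Suppose B is a knave.
Then A's statement comes out true, contradicting A being a knave.
So B is a knight.
With that fixed, C's statement is true, so C is a knight.
Consider D. Suppose D is a knave.
Then B's statement comes out false, contradicting B being a knight.
So D is a knight.

A: knave, B: knight, C: knight, D: knight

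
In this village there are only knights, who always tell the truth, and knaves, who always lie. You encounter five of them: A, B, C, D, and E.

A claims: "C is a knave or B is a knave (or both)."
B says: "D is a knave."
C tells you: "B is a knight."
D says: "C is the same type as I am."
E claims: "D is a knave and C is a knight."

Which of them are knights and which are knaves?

A: knave, B: knight, C: knight, D: knave, E: knight

Consider A. Suppose A is a knight.
Then no assignment of the remaining roles makes every statement match its speaker's type — contradiction.
So A is a knave.
Consider B. Suppose B is a knave.
Then A's statement comes out true, contradicting A being a knave.
So B is a knight.
With that fixed, C's statement is true, so C is a knight.
Consider D. Suppose D is a knight.
Then B's statement comes out false, contradicting B being a knight.
So D is a knave.
With that fixed, E's statement is true, so E is a knight.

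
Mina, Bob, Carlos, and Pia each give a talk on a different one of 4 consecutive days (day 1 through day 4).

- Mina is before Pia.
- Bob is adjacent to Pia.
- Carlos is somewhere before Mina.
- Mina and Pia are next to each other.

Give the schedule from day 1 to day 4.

From clue 1: Mina is in {1,2,3}.
From clues 1–2: Mina is in {1,2}.
From clues 1–3: Carlos → day 1, Mina → day 2.
From clues 1–4: Pia → day 3, Bob → day 4.

Carlos, Mina, Pia, Bob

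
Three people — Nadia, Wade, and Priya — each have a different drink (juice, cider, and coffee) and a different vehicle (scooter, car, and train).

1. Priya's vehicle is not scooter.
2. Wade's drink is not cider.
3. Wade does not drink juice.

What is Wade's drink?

coffee

With clues 1–2, cider is impossible for Wade's drink.
With clues 1–3, juice is impossible for Wade's drink.
That leaves coffee.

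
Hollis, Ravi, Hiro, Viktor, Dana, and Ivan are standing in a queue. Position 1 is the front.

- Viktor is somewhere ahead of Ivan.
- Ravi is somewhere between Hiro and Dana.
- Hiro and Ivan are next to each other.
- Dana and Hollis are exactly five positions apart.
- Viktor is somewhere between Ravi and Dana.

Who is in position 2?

With clues 1–4, Dana, Hiro, Hollis, and Ivan are ruled out for position 2.
With clues 1–5, Ravi is ruled out for position 2.
So position 2 is Viktor.

Viktor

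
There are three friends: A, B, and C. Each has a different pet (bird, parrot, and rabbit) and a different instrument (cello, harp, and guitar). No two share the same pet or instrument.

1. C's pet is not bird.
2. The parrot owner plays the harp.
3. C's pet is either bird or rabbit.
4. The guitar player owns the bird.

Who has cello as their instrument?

With clues 1–4, A and B are impossible for the one with instrument cello.
That leaves C.

C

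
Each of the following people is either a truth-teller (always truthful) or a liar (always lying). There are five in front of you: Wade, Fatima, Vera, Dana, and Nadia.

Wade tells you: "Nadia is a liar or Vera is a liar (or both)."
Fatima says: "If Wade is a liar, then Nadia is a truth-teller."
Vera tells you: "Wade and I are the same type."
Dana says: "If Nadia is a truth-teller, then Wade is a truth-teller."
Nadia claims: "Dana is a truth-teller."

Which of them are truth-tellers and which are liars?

Consider Wade. Suppose Wade is a liar.
Then whichever role Vera has, Vera's statement has the wrong truth value — contradiction.
So Wade is a truth-teller.
With that fixed, Fatima's statement is true, so Fatima is a truth-teller.
With that fixed, Dana's statement is true, so Dana is a truth-teller.
With that fixed, Nadia's statement is true, so Nadia is a truth-teller.
Consider Vera. Suppose Vera is a truth-teller.
Then Wade's statement comes out false, contradicting Wade being a truth-teller.
So Vera is a liar.

Wade: truth-teller, Fatima: truth-teller, Vera: liar, Dana: truth-teller, Nadia: truth-teller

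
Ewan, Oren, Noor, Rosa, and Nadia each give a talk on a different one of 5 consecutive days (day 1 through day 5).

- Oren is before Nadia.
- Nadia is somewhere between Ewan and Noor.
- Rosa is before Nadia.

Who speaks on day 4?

Nadia

With clues 1–2, Oren is ruled out for day 4.
With clues 1–3, Ewan, Noor, and Rosa are ruled out for day 4.
So day 4 is Nadia.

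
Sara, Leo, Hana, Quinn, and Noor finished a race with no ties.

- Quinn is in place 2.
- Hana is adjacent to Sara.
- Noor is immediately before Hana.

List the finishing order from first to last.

Leo, Quinn, Noor, Hana, Sara

From clue 1: Quinn → place 2.
From clues 1–2: Sara is in {3,4,5}.
From clues 1–3: Leo → place 1, Noor → place 3, Hana → place 4, Sara → place 5.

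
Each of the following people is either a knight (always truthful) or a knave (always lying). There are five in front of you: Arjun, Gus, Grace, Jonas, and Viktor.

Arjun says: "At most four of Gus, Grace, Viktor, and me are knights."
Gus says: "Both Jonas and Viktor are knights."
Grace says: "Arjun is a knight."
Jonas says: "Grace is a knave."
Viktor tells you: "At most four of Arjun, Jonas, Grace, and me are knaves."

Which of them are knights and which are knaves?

Regardless of anyone's role, Arjun's statement is true, so Arjun is a knight.
With that fixed, Grace's statement is true, so Grace is a knight.
With that fixed, Jonas's statement is false, so Jonas is a knave.
With that fixed, Viktor's statement is true, so Viktor is a knight.
With that fixed, Gus's statement is false, so Gus is a knave.

Arjun: knight, Gus: knave, Grace: knight, Jonas: knave, Viktor: knight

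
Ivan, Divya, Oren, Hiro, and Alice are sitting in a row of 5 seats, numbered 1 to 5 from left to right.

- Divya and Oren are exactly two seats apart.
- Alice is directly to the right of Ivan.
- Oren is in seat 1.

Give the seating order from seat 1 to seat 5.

From clues 1–2: Ivan is in {1,4}.
From clues 1–3: Oren → seat 1, Hiro → seat 2, Divya → seat 3, Ivan → seat 4, Alice → seat 5.

Oren, Hiro, Divya, Ivan, Alice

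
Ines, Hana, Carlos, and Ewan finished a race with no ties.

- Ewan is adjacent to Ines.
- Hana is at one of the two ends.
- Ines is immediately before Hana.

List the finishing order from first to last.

From clues 1–2: Hana is in {1,4}.
From clues 1–3: Carlos → place 1, Ewan → place 2, Ines → place 3, Hana → place 4.

Carlos, Ewan, Ines, Hana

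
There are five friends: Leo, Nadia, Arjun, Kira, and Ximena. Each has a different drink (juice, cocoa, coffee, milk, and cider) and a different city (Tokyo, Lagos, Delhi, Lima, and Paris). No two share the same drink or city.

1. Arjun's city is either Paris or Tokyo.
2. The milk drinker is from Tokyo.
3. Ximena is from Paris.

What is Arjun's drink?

With clues 1–3, cider, cocoa, coffee, and juice are impossible for Arjun's drink.
That leaves milk.

milk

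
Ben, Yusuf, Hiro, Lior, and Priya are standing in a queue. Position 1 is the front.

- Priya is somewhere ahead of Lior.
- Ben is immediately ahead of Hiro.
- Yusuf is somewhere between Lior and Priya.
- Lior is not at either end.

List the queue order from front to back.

Priya, Yusuf, Lior, Ben, Hiro

From clue 1: Lior is in {2,3,4,5}.
From clues 1–2: Ben is in {1,2,3,4}.
From clues 1–3: Yusuf is in {2,4}.
From clues 1–4: Priya → position 1, Yusuf → position 2, Lior → position 3, Ben → position 4, Hiro → position 5.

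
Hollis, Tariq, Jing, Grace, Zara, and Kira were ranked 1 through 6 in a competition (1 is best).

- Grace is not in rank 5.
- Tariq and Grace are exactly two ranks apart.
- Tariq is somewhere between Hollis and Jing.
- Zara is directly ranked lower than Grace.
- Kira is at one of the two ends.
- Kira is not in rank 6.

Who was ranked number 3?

With clues 1–4, Tariq is ruled out for rank 3.
With clues 1–5, Kira is ruled out for rank 3.
With clues 1–6, Hollis, Jing, and Zara are ruled out for rank 3.
So rank 3 is Grace.

Grace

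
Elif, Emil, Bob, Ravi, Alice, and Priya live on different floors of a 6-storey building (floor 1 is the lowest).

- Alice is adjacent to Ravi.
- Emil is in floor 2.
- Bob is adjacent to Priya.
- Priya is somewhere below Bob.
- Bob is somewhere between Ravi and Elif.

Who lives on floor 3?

With clues 1–2, Emil is ruled out for floor 3.
With clues 1–3, Elif is ruled out for floor 3.
With clues 1–4, Bob is ruled out for floor 3.
With clues 1–5, Alice and Ravi are ruled out for floor 3.
So floor 3 is Priya.

Priya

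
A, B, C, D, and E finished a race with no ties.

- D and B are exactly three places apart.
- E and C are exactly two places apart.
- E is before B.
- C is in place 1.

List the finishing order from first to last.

From clue 1: B is in {1,2,4,5}.
From clues 1–2: A is in {2,4}.
From clues 1–4: C → place 1, D → place 2, E → place 3, A → place 4, B → place 5.

C, D, E, A, B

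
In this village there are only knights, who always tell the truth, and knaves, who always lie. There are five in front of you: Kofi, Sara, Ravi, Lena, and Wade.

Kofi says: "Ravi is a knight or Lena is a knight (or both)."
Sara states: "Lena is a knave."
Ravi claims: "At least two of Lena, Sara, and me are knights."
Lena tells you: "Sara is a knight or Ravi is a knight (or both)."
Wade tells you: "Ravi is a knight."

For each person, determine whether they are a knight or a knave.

Kofi: knight, Sara: knave, Ravi: knight, Lena: knight, Wade: knight

Consider Kofi. Suppose Kofi is a knave.
Then no assignment of the remaining roles makes every statement match its speaker's type — contradiction.
So Kofi is a knight.
Consider Sara. Suppose Sara is a knight.
Then no assignment of the remaining roles makes every statement match its speaker's type — contradiction.
So Sara is a knave.
Consider Ravi. Suppose Ravi is a knave.
Then no assignment of the remaining roles makes every statement match its speaker's type — contradiction.
So Ravi is a knight.
With that fixed, Lena's statement is true, so Lena is a knight.
With that fixed, Wade's statement is true, so Wade is a knight.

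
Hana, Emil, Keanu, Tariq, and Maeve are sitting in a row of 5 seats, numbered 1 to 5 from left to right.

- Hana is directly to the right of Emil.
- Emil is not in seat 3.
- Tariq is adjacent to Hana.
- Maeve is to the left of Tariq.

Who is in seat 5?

Keanu

With clue 1, Emil is ruled out for seat 5.
With clues 1–3, Hana and Tariq are ruled out for seat 5.
With clues 1–4, Maeve is ruled out for seat 5.
So seat 5 is Keanu.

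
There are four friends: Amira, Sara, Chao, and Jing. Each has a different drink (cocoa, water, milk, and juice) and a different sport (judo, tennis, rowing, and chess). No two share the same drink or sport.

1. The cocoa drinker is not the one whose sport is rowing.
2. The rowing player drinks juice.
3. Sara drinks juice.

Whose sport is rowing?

With clues 1–3, Amira, Chao, and Jing are impossible for the one with sport rowing.
That leaves Sara.

Sara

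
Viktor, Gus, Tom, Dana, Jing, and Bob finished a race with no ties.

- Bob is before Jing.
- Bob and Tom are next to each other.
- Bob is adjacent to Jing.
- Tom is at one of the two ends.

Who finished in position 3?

With clues 1–4, Bob, Dana, Gus, Tom, and Viktor are ruled out for place 3.
So place 3 is Jing.

Jing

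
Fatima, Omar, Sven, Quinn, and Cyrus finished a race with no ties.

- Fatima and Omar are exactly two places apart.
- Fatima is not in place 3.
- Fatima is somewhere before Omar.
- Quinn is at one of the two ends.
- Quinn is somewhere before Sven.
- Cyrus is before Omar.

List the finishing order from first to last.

Quinn, Fatima, Cyrus, Omar, Sven

From clues 1–2: Omar is in {2,3,4}.
From clues 1–3: Fatima is in {1,2}.
From clues 1–5: Quinn → place 1, Fatima → place 2, Omar → place 4.
From clues 1–6: Cyrus → place 3, Sven → place 5.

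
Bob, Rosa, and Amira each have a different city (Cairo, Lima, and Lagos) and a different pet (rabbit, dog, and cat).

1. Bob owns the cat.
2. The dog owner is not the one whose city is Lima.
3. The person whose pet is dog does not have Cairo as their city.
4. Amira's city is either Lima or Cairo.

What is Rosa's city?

Lagos

With clues 1–4, Cairo and Lima are impossible for Rosa's city.
That leaves Lagos.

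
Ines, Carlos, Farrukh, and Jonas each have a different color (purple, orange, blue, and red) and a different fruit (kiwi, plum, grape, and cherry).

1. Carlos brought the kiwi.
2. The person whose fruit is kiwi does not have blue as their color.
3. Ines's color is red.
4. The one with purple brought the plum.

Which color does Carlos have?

orange

With clues 1–2, blue is impossible for Carlos's color.
With clues 1–3, red is impossible for Carlos's color.
With clues 1–4, purple is impossible for Carlos's color.
That leaves orange.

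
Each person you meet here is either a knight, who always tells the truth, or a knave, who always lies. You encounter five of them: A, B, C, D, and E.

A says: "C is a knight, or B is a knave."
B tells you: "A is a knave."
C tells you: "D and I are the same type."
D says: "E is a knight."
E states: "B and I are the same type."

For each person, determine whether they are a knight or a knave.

Consider A. Suppose A is a knight.
Then no assignment of the remaining roles makes every statement match its speaker's type — contradiction.
So A is a knave.
With that fixed, B's statement is true, so B is a knight.
Consider C. Suppose C is a knight.
Then A's statement comes out true, contradicting A being a knave.
So C is a knave.
Consider D. Suppose D is a knave.
Then C's statement comes out true, contradicting C being a knave.
So D is a knight.
Consider E. Suppose E is a knave.
Then D's statement comes out false, contradicting D being a knight.
So E is a knight.

A: knave, B: knight, C: knave, D: knight, E: knight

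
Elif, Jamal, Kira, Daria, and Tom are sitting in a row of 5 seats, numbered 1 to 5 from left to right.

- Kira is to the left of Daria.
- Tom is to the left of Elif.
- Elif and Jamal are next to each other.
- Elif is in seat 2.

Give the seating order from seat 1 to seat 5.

From clue 1: Kira is in {1,2,3,4}.
From clues 1–2: Elif is in {2,3,4,5}.
From clues 1–3: Kira is in {1,2,4}.
From clues 1–4: Tom → seat 1, Elif → seat 2, Jamal → seat 3, Kira → seat 4, Daria → seat 5.

Tom, Elif, Jamal, Kira, Daria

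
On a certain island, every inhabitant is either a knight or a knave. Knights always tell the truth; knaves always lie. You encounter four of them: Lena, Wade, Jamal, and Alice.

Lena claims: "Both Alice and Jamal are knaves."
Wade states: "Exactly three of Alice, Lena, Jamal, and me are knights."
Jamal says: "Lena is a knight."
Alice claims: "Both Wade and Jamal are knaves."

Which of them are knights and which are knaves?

Lena: knave, Wade: knave, Jamal: knave, Alice: knight

Consider Lena. Suppose Lena is a knight.
Then no assignment of the remaining roles makes every statement match its speaker's type — contradiction.
So Lena is a knave.
With that fixed, Jamal's statement is false, so Jamal is a knave.
With that fixed, Wade's statement is false, so Wade is a knave.
With that fixed, Alice's statement is true, so Alice is a knight.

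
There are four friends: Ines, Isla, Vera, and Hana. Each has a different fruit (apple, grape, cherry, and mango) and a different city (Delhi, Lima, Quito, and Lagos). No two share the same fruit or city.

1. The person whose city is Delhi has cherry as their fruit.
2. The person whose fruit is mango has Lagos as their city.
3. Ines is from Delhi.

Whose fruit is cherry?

Ines

With clues 1–3, Hana, Isla, and Vera are impossible for the one with fruit cherry.
That leaves Ines.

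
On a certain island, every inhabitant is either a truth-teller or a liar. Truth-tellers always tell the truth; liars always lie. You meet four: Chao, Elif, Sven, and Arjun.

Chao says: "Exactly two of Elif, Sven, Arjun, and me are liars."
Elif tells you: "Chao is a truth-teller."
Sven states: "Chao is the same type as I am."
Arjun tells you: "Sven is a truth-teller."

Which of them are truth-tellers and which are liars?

Consider Chao. Suppose Chao is a liar.
Then whichever role Sven has, Sven's statement has the wrong truth value — contradiction.
So Chao is a truth-teller.
With that fixed, Elif's statement is true, so Elif is a truth-teller.
Consider Sven. Suppose Sven is a truth-teller.
Then Chao's statement comes out false, contradicting Chao being a truth-teller.
So Sven is a liar.
With that fixed, Arjun's statement is false, so Arjun is a liar.

Chao: truth-teller, Elif: truth-teller, Sven: liar, Arjun: liar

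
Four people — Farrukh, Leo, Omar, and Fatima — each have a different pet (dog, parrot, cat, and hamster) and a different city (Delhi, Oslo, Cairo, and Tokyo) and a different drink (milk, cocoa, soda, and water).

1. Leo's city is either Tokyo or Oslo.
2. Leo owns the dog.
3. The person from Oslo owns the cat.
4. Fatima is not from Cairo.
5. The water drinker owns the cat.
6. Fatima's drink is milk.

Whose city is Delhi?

Clue 1 rules out Leo for the one with city Delhi.
With clues 1–6, Farrukh and Omar are impossible for the one with city Delhi.
That leaves Fatima.

Fatima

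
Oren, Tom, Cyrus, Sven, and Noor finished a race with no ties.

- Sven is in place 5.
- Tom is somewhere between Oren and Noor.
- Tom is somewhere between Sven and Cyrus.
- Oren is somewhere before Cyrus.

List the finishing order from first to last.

From clue 1: Sven → place 5.
From clues 1–2: Tom is in {2,3}.
From clues 1–3: Tom → place 3.
From clues 1–4: Oren → place 1, Cyrus → place 2, Noor → place 4.

Oren, Cyrus, Tom, Noor, Sven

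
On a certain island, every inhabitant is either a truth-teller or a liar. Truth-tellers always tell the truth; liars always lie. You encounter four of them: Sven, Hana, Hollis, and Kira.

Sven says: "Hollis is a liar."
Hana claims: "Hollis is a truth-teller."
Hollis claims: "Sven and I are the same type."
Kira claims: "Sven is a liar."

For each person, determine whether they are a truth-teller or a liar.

Sven: truth-teller, Hana: liar, Hollis: liar, Kira: liar

Consider Sven. Suppose Sven is a liar.
Then whichever role Hollis has, Hollis's statement has the wrong truth value — contradiction.
So Sven is a truth-teller.
With that fixed, Kira's statement is false, so Kira is a liar.
Consider Hana. Suppose Hana is a truth-teller.
Then no assignment of the remaining roles makes every statement match its speaker's type — contradiction.
So Hana is a liar.
Consider Hollis. Suppose Hollis is a truth-teller.
Then Sven's statement comes out false, contradicting Sven being a truth-teller.
So Hollis is a liar.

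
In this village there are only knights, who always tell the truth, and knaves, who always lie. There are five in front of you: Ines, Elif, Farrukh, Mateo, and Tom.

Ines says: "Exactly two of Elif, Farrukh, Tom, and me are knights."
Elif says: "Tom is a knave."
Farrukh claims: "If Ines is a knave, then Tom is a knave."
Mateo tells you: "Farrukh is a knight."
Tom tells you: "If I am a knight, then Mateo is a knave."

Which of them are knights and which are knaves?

Ines: knave, Elif: knave, Farrukh: knave, Mateo: knave, Tom: knight

Consider Ines. Suppose Ines is a knight.
Then no assignment of the remaining roles makes every statement match its speaker's type — contradiction.
So Ines is a knave.
Consider Elif. Suppose Elif is a knight.
Then no assignment of the remaining roles makes every statement match its speaker's type — contradiction.
So Elif is a knave.
Consider Farrukh. Suppose Farrukh is a knight.
Then no assignment of the remaining roles makes every statement match its speaker's type — contradiction.
So Farrukh is a knave.
With that fixed, Mateo's statement is false, so Mateo is a knave.
With that fixed, Tom's statement is true, so Tom is a knight.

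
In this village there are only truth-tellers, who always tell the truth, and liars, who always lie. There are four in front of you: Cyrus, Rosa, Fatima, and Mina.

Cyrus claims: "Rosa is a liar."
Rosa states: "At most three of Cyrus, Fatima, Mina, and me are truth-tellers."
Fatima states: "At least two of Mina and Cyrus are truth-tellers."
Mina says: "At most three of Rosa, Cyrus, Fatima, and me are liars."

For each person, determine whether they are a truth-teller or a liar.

Cyrus: liar, Rosa: truth-teller, Fatima: liar, Mina: truth-teller

Consider Cyrus. Suppose Cyrus is a truth-teller.
Then no assignment of the remaining roles makes every statement match its speaker's type — contradiction.
So Cyrus is a liar.
With that fixed, Rosa's statement is true, so Rosa is a truth-teller.
With that fixed, Fatima's statement is false, so Fatima is a liar.
With that fixed, Mina's statement is true, so Mina is a truth-teller.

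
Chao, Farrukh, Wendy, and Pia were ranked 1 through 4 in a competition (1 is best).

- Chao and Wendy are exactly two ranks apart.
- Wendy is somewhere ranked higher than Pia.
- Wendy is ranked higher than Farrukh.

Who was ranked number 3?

With clues 1–2, Farrukh is ruled out for rank 3.
With clues 1–3, Pia and Wendy are ruled out for rank 3.
So rank 3 is Chao.

Chao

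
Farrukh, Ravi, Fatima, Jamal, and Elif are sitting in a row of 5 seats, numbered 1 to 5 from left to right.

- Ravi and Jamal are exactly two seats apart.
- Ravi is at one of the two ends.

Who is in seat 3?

With clues 1–2, Elif, Farrukh, Fatima, and Ravi are ruled out for seat 3.
So seat 3 is Jamal.

Jamal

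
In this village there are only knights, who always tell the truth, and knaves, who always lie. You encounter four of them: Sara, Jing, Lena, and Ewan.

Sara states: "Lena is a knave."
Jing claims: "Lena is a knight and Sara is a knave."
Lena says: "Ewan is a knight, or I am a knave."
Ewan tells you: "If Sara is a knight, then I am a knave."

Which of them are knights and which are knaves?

Sara: knave, Jing: knight, Lena: knight, Ewan: knight

Consider Sara. Suppose Sara is a knight.
Then whichever role Ewan has, Ewan's statement has the wrong truth value — contradiction.
So Sara is a knave.
With that fixed, Ewan's statement is true, so Ewan is a knight.
With that fixed, Lena's statement is true, so Lena is a knight.
With that fixed, Jing's statement is true, so Jing is a knight.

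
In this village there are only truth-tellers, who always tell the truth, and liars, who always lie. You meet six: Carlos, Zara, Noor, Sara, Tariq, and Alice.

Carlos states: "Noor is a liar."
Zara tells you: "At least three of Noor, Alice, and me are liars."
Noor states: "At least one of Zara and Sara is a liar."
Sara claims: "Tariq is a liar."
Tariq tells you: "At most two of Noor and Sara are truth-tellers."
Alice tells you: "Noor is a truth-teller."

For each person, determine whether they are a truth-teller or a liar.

Regardless of anyone's role, Tariq's statement is true, so Tariq is a truth-teller.
With that fixed, Sara's statement is false, so Sara is a liar.
With that fixed, Noor's statement is true, so Noor is a truth-teller.
With that fixed, Alice's statement is true, so Alice is a truth-teller.
With that fixed, Carlos's statement is false, so Carlos is a liar.
With that fixed, Zara's statement is false, so Zara is a liar.

Carlos: liar, Zara: liar, Noor: truth-teller, Sara: liar, Tariq: truth-teller, Alice: truth-teller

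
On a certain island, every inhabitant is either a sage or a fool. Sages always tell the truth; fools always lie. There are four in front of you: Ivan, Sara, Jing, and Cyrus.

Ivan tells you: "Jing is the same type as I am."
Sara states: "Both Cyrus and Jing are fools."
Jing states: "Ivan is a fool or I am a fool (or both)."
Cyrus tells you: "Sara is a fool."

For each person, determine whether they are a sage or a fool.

Ivan: fool, Sara: fool, Jing: sage, Cyrus: sage

Consider Ivan. Suppose Ivan is a sage.
Then whichever role Jing has, Jing's statement has the wrong truth value — contradiction.
So Ivan is a fool.
With that fixed, Jing's statement is true, so Jing is a sage.
With that fixed, Sara's statement is false, so Sara is a fool.
With that fixed, Cyrus's statement is true, so Cyrus is a sage.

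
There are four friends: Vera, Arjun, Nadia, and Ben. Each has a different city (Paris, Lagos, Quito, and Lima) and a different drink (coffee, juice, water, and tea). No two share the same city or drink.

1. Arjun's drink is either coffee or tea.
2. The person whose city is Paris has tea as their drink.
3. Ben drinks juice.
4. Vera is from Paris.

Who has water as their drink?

Clue 1 rules out Arjun for the one with drink water.
With clues 1–3, Ben is impossible for the one with drink water.
With clues 1–4, Vera is impossible for the one with drink water.
That leaves Nadia.

Nadia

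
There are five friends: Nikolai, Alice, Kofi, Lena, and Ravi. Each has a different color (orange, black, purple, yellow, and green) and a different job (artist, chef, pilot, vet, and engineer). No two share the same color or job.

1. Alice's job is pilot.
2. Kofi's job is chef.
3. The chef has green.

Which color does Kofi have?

green

With clues 1–3, black, orange, purple, and yellow are impossible for Kofi's color.
That leaves green.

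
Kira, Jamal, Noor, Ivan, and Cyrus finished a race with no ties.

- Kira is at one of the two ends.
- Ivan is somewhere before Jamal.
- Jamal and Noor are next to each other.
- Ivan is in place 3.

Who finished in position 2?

Cyrus

With clue 1, Kira is ruled out for place 2.
With clues 1–4, Ivan, Jamal, and Noor are ruled out for place 2.
So place 2 is Cyrus.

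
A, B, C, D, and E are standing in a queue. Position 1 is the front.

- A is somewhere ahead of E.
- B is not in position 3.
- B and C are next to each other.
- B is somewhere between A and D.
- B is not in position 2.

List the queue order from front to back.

A, E, C, B, D

From clue 1: A is in {1,2,3,4}.
From clues 1–4: C → position 3.
From clues 1–5: A → position 1, E → position 2, B → position 4, D → position 5.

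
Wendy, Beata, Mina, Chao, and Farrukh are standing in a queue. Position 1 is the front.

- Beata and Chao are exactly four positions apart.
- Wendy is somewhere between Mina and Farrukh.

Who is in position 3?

Wendy

With clue 1, Beata and Chao are ruled out for position 3.
With clues 1–2, Farrukh and Mina are ruled out for position 3.
So position 3 is Wendy.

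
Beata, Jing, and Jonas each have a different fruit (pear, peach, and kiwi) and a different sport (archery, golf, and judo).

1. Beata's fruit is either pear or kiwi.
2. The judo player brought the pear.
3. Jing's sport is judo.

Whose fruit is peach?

Jonas

Clue 1 rules out Beata for the one with fruit peach.
With clues 1–3, Jing is impossible for the one with fruit peach.
That leaves Jonas.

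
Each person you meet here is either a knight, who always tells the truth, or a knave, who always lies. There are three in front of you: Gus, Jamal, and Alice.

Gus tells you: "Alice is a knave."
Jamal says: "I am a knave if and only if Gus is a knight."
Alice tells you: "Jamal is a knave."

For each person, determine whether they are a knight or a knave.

Gus: knave, Jamal: knave, Alice: knight

Consider Gus. Suppose Gus is a knight.
Then whichever role Jamal has, Jamal's statement has the wrong truth value — contradiction.
So Gus is a knave.
Consider Jamal. Suppose Jamal is a knight.
Then no assignment of the remaining roles makes every statement match its speaker's type — contradiction.
So Jamal is a knave.
With that fixed, Alice's statement is true, so Alice is a knight.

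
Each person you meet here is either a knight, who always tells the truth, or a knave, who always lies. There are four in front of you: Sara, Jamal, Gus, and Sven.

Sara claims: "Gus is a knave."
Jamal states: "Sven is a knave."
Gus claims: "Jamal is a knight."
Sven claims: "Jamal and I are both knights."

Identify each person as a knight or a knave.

Sara: knave, Jamal: knight, Gus: knight, Sven: knave

Consider Sara. Suppose Sara is a knight.
Then no assignment of the remaining roles makes every statement match its speaker's type — contradiction.
So Sara is a knave.
Consider Jamal. Suppose Jamal is a knave.
Then no assignment of the remaining roles makes every statement match its speaker's type — contradiction.
So Jamal is a knight.
With that fixed, Gus's statement is true, so Gus is a knight.
Consider Sven. Suppose Sven is a knight.
Then Jamal's statement comes out false, contradicting Jamal being a knight.
So Sven is a knave.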